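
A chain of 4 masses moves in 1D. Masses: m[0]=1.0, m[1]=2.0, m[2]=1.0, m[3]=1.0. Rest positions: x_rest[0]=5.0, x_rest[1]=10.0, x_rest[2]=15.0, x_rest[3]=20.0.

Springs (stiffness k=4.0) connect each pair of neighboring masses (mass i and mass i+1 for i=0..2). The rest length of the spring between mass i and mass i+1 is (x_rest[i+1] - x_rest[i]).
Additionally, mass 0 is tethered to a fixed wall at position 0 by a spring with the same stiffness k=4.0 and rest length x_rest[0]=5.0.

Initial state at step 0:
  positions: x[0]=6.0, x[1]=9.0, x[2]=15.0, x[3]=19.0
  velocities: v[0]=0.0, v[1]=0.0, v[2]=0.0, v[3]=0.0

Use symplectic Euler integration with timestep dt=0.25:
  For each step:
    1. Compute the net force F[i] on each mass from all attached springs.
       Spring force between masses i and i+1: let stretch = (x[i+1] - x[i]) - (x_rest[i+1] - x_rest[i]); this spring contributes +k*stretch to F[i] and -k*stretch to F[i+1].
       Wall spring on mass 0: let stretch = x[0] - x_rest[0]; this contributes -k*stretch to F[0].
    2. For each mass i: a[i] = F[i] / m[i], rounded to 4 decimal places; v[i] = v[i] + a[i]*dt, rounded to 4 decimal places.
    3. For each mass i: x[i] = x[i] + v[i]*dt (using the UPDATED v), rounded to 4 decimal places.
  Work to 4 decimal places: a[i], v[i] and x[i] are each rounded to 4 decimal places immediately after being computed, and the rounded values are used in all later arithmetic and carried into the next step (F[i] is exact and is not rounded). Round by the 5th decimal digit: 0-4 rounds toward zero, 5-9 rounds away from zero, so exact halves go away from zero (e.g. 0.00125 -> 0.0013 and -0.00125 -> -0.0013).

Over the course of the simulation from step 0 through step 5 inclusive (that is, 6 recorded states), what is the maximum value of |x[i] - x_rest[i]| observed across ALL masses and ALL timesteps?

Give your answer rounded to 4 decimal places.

Step 0: x=[6.0000 9.0000 15.0000 19.0000] v=[0.0000 0.0000 0.0000 0.0000]
Step 1: x=[5.2500 9.3750 14.5000 19.2500] v=[-3.0000 1.5000 -2.0000 1.0000]
Step 2: x=[4.2188 9.8750 13.9063 19.5625] v=[-4.1250 2.0000 -2.3750 1.2500]
Step 3: x=[3.5469 10.1719 13.7188 19.7110] v=[-2.6876 1.1876 -0.7501 0.5938]
Step 4: x=[3.6445 10.0840 14.1426 19.6114] v=[0.3905 -0.3515 1.6952 -0.3984]
Step 5: x=[4.4409 9.6985 14.9190 19.3946] v=[3.1855 -1.5420 3.1054 -0.8672]
Max displacement = 1.4531

Answer: 1.4531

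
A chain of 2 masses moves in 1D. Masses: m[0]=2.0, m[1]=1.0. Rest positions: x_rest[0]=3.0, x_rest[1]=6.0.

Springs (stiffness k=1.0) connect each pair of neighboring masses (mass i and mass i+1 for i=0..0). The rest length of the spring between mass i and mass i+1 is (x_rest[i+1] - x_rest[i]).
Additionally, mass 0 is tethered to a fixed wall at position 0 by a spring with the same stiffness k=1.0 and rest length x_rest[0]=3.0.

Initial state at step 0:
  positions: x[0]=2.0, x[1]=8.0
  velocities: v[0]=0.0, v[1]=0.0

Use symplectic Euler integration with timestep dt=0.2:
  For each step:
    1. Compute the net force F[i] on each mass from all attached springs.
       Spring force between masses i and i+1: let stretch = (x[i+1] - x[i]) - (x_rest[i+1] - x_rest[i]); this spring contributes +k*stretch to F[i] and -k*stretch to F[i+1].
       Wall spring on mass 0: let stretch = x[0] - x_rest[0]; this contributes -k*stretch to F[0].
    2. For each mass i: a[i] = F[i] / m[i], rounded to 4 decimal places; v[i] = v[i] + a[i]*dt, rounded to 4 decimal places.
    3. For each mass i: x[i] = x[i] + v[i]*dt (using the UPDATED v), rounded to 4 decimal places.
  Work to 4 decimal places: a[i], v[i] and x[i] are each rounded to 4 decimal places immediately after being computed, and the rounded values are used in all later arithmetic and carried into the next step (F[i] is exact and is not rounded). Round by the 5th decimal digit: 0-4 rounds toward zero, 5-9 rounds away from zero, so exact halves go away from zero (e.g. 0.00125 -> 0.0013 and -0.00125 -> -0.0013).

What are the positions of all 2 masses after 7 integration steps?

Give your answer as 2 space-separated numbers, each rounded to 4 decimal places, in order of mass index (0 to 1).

Answer: 3.6109 5.5399

Derivation:
Step 0: x=[2.0000 8.0000] v=[0.0000 0.0000]
Step 1: x=[2.0800 7.8800] v=[0.4000 -0.6000]
Step 2: x=[2.2344 7.6480] v=[0.7720 -1.1600]
Step 3: x=[2.4524 7.3195] v=[1.0899 -1.6427]
Step 4: x=[2.7187 6.9163] v=[1.3314 -2.0161]
Step 5: x=[3.0146 6.4652] v=[1.4793 -2.2556]
Step 6: x=[3.3192 5.9961] v=[1.5229 -2.3457]
Step 7: x=[3.6109 5.5399] v=[1.4587 -2.2811]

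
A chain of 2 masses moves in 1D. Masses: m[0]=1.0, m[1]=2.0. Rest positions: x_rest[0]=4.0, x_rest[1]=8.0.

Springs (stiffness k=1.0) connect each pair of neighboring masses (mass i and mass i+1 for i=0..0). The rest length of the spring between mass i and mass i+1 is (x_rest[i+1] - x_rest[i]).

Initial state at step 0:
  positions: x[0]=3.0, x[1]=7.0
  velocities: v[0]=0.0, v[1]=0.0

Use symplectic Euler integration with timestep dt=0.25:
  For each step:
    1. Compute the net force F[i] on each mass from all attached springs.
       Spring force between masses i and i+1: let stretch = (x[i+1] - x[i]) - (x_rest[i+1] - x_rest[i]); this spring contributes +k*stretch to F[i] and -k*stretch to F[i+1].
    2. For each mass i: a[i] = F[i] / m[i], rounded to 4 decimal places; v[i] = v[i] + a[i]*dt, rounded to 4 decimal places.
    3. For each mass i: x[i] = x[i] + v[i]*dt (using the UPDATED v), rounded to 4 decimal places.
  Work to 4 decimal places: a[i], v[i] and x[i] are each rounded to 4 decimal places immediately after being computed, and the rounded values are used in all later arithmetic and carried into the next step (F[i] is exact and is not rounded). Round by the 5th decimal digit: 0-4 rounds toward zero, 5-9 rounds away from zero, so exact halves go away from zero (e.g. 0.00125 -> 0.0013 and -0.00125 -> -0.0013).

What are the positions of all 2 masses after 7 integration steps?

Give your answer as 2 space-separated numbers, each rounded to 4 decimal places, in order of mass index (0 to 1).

Step 0: x=[3.0000 7.0000] v=[0.0000 0.0000]
Step 1: x=[3.0000 7.0000] v=[0.0000 0.0000]
Step 2: x=[3.0000 7.0000] v=[0.0000 0.0000]
Step 3: x=[3.0000 7.0000] v=[0.0000 0.0000]
Step 4: x=[3.0000 7.0000] v=[0.0000 0.0000]
Step 5: x=[3.0000 7.0000] v=[0.0000 0.0000]
Step 6: x=[3.0000 7.0000] v=[0.0000 0.0000]
Step 7: x=[3.0000 7.0000] v=[0.0000 0.0000]

Answer: 3.0000 7.0000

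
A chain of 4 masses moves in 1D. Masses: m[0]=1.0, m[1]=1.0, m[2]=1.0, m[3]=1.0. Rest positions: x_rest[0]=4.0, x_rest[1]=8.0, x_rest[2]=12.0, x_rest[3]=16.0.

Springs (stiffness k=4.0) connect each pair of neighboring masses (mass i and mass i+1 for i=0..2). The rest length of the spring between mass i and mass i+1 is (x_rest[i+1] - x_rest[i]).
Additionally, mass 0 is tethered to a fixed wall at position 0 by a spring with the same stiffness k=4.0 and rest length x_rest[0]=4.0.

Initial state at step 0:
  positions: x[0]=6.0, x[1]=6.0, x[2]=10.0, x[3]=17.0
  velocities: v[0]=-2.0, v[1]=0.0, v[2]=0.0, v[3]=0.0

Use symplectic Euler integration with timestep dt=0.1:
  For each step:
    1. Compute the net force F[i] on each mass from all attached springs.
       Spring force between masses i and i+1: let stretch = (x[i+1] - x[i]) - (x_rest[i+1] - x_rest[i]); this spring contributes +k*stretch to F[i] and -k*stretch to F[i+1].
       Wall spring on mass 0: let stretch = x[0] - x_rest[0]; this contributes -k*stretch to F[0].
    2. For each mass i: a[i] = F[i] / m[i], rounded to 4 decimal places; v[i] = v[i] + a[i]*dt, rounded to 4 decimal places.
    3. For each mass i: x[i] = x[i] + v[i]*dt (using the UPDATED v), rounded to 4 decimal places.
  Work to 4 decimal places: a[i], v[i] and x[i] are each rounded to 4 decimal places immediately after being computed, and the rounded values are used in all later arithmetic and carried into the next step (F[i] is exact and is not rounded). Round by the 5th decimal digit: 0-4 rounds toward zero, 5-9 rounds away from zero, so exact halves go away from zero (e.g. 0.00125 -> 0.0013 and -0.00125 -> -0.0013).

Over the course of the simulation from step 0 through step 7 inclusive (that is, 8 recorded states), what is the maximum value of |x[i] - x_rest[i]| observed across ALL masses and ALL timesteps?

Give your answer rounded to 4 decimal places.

Step 0: x=[6.0000 6.0000 10.0000 17.0000] v=[-2.0000 0.0000 0.0000 0.0000]
Step 1: x=[5.5600 6.1600 10.1200 16.8800] v=[-4.4000 1.6000 1.2000 -1.2000]
Step 2: x=[4.9216 6.4544 10.3520 16.6496] v=[-6.3840 2.9440 2.3200 -2.3040]
Step 3: x=[4.1477 6.8434 10.6800 16.3273] v=[-7.7395 3.8899 3.2800 -3.2230]
Step 4: x=[3.3157 7.2780 11.0804 15.9391] v=[-8.3203 4.3463 4.0043 -3.8819]
Step 5: x=[2.5095 7.7062 11.5231 15.5166] v=[-8.0617 4.2823 4.4268 -4.2254]
Step 6: x=[1.8108 8.0792 11.9728 15.0943] v=[-6.9868 3.7304 4.4974 -4.2228]
Step 7: x=[1.2904 8.3573 12.3917 14.7072] v=[-5.2038 2.7805 4.1886 -3.8714]
Max displacement = 2.7096

Answer: 2.7096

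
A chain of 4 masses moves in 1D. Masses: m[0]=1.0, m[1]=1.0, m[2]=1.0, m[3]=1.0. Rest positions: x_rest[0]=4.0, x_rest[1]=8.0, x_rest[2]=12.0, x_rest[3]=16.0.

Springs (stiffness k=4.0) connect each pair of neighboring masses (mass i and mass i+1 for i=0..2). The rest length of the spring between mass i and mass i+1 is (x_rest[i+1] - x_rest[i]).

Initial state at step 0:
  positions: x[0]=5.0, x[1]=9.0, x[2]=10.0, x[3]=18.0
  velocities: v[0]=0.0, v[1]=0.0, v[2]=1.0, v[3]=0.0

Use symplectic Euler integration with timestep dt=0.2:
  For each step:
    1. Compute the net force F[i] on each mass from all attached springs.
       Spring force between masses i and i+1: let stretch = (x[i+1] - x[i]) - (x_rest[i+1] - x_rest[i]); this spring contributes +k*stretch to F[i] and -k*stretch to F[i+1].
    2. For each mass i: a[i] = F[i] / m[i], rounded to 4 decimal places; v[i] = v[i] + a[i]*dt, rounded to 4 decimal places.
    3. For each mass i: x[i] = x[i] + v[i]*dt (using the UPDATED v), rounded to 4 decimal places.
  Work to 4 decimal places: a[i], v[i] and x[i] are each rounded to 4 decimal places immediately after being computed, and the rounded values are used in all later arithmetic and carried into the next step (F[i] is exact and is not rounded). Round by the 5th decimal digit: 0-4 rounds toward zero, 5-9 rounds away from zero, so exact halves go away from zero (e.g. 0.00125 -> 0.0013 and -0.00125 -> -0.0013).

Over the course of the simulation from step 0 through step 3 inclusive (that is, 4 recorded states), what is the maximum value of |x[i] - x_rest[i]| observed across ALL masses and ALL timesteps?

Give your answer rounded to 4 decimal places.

Step 0: x=[5.0000 9.0000 10.0000 18.0000] v=[0.0000 0.0000 1.0000 0.0000]
Step 1: x=[5.0000 8.5200 11.3200 17.3600] v=[0.0000 -2.4000 6.6000 -3.2000]
Step 2: x=[4.9232 7.9248 13.1584 16.3936] v=[-0.3840 -2.9760 9.1920 -4.8320]
Step 3: x=[4.6867 7.6867 14.6771 15.5496] v=[-1.1827 -1.1904 7.5933 -4.2202]
Max displacement = 2.6771

Answer: 2.6771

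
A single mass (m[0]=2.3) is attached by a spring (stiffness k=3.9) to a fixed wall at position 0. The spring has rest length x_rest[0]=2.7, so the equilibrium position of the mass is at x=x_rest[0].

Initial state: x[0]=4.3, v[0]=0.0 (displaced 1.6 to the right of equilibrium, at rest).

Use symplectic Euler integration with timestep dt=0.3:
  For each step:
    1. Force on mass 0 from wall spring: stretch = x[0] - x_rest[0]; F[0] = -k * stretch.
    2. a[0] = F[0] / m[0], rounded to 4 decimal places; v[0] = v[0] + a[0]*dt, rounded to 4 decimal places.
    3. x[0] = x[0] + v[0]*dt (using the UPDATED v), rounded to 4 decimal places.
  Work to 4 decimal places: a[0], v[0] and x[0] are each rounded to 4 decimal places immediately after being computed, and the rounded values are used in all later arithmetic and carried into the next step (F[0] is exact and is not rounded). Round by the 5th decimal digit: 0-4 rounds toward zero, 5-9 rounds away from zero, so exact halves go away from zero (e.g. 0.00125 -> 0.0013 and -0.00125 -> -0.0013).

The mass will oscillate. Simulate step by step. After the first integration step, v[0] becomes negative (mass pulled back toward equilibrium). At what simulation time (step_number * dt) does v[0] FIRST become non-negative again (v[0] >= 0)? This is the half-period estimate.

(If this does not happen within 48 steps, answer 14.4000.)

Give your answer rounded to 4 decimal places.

Answer: 2.4000

Derivation:
Step 0: x=[4.3000] v=[0.0000]
Step 1: x=[4.0558] v=[-0.8139]
Step 2: x=[3.6047] v=[-1.5036]
Step 3: x=[3.0156] v=[-1.9638]
Step 4: x=[2.3783] v=[-2.1243]
Step 5: x=[1.7901] v=[-1.9607]
Step 6: x=[1.3408] v=[-1.4978]
Step 7: x=[1.0989] v=[-0.8064]
Step 8: x=[1.1013] v=[0.0081]
First v>=0 after going negative at step 8, time=2.4000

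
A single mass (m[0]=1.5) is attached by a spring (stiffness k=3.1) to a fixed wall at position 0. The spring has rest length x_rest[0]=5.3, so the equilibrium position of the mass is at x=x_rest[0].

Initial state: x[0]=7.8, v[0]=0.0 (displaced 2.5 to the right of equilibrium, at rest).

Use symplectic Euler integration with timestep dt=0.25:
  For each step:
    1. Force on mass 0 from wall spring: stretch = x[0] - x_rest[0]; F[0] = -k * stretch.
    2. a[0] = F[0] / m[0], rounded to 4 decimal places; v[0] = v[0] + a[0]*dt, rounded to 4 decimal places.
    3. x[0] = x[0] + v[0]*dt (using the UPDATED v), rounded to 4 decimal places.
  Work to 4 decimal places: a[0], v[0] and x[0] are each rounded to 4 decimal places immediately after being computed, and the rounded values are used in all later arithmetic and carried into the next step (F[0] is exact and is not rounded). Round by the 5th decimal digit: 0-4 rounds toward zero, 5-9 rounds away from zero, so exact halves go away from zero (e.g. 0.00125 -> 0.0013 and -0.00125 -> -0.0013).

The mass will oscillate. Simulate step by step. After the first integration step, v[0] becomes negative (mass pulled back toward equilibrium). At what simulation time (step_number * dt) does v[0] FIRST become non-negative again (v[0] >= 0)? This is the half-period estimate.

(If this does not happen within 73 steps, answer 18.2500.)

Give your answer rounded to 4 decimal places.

Answer: 2.2500

Derivation:
Step 0: x=[7.8000] v=[0.0000]
Step 1: x=[7.4771] v=[-1.2917]
Step 2: x=[6.8730] v=[-2.4165]
Step 3: x=[6.0657] v=[-3.2292]
Step 4: x=[5.1595] v=[-3.6248]
Step 5: x=[4.2715] v=[-3.5522]
Step 6: x=[3.5163] v=[-3.0208]
Step 7: x=[2.9915] v=[-2.0992]
Step 8: x=[2.7649] v=[-0.9065]
Step 9: x=[2.8657] v=[0.4033]
First v>=0 after going negative at step 9, time=2.2500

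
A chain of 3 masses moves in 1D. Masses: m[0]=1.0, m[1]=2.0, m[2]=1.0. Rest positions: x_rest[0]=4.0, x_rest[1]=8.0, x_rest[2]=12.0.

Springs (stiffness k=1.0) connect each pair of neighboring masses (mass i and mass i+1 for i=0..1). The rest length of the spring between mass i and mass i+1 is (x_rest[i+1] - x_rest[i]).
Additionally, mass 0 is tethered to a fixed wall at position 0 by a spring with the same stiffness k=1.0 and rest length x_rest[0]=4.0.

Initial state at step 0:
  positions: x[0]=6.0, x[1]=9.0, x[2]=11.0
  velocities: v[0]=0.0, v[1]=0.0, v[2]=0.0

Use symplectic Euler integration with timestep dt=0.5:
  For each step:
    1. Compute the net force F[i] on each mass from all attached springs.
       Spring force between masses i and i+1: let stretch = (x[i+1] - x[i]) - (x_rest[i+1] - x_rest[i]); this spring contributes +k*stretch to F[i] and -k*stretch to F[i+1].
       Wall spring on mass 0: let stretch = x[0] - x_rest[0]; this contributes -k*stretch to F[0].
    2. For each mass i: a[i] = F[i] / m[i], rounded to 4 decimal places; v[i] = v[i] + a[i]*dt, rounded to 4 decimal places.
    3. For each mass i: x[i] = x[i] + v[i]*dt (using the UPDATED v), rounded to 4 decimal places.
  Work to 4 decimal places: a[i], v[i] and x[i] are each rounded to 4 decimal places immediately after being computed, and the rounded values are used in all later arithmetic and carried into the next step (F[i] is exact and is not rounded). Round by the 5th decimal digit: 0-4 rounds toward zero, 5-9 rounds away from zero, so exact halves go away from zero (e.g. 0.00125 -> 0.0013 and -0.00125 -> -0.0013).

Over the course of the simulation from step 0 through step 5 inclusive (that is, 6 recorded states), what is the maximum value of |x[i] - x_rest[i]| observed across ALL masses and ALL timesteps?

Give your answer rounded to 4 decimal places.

Answer: 2.0853

Derivation:
Step 0: x=[6.0000 9.0000 11.0000] v=[0.0000 0.0000 0.0000]
Step 1: x=[5.2500 8.8750 11.5000] v=[-1.5000 -0.2500 1.0000]
Step 2: x=[4.0938 8.6250 12.3438] v=[-2.3125 -0.5000 1.6875]
Step 3: x=[3.0469 8.2735 13.2579] v=[-2.0938 -0.7031 1.8281]
Step 4: x=[2.5449 7.8917 13.9259] v=[-1.0040 -0.7637 1.3359]
Step 5: x=[2.7434 7.5958 14.0853] v=[0.3970 -0.5919 0.3188]
Max displacement = 2.0853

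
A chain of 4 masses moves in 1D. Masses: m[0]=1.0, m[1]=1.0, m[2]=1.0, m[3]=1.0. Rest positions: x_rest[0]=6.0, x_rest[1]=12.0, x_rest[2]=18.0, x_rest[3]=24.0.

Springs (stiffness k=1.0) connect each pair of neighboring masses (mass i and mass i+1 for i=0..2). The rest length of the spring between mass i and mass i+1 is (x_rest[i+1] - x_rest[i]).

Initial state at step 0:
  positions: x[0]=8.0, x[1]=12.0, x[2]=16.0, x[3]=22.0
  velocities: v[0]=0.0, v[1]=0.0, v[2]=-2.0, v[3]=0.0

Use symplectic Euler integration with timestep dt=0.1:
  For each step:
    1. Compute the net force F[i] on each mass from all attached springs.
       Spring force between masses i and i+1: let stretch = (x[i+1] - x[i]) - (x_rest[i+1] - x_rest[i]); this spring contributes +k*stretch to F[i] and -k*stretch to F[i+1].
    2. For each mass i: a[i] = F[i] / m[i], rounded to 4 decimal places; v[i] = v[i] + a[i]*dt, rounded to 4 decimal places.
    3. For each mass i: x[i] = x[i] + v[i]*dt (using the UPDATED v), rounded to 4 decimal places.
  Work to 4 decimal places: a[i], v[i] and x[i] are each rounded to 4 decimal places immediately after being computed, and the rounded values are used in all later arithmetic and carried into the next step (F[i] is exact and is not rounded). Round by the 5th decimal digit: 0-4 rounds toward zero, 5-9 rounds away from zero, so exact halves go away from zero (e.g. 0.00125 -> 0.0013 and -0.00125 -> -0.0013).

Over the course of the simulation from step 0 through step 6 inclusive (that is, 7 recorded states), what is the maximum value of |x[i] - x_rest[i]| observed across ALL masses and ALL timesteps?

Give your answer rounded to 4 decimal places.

Step 0: x=[8.0000 12.0000 16.0000 22.0000] v=[0.0000 0.0000 -2.0000 0.0000]
Step 1: x=[7.9800 12.0000 15.8200 22.0000] v=[-0.2000 0.0000 -1.8000 0.0000]
Step 2: x=[7.9402 11.9980 15.6636 21.9982] v=[-0.3980 -0.0200 -1.5640 -0.0180]
Step 3: x=[7.8810 11.9921 15.5339 21.9931] v=[-0.5922 -0.0592 -1.2971 -0.0515]
Step 4: x=[7.8029 11.9805 15.4334 21.9834] v=[-0.7811 -0.1161 -1.0054 -0.0974]
Step 5: x=[7.7066 11.9616 15.3638 21.9682] v=[-0.9633 -0.1886 -0.6957 -0.1524]
Step 6: x=[7.5928 11.9342 15.3263 21.9469] v=[-1.1378 -0.2739 -0.3755 -0.2128]
Max displacement = 2.6737

Answer: 2.6737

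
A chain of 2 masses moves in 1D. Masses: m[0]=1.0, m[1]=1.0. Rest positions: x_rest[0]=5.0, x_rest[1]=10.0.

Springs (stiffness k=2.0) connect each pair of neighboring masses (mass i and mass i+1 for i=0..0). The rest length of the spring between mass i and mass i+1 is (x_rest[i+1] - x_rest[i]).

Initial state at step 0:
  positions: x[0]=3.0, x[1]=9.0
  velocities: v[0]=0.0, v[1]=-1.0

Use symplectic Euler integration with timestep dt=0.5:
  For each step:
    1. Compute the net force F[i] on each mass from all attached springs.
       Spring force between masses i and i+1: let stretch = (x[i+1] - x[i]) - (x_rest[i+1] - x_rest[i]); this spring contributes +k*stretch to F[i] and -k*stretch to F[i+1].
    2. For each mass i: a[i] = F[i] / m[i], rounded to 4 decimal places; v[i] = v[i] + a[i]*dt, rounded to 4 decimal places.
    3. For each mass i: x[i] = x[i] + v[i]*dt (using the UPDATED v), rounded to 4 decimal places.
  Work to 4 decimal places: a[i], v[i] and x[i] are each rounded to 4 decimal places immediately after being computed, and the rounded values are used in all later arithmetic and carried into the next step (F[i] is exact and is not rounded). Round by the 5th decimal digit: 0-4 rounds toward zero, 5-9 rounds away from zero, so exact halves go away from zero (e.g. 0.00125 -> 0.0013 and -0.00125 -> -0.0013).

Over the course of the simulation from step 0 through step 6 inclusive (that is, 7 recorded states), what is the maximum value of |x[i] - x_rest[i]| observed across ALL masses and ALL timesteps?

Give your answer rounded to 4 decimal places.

Answer: 3.5000

Derivation:
Step 0: x=[3.0000 9.0000] v=[0.0000 -1.0000]
Step 1: x=[3.5000 8.0000] v=[1.0000 -2.0000]
Step 2: x=[3.7500 7.2500] v=[0.5000 -1.5000]
Step 3: x=[3.2500 7.2500] v=[-1.0000 0.0000]
Step 4: x=[2.2500 7.7500] v=[-2.0000 1.0000]
Step 5: x=[1.5000 8.0000] v=[-1.5000 0.5000]
Step 6: x=[1.5000 7.5000] v=[0.0000 -1.0000]
Max displacement = 3.5000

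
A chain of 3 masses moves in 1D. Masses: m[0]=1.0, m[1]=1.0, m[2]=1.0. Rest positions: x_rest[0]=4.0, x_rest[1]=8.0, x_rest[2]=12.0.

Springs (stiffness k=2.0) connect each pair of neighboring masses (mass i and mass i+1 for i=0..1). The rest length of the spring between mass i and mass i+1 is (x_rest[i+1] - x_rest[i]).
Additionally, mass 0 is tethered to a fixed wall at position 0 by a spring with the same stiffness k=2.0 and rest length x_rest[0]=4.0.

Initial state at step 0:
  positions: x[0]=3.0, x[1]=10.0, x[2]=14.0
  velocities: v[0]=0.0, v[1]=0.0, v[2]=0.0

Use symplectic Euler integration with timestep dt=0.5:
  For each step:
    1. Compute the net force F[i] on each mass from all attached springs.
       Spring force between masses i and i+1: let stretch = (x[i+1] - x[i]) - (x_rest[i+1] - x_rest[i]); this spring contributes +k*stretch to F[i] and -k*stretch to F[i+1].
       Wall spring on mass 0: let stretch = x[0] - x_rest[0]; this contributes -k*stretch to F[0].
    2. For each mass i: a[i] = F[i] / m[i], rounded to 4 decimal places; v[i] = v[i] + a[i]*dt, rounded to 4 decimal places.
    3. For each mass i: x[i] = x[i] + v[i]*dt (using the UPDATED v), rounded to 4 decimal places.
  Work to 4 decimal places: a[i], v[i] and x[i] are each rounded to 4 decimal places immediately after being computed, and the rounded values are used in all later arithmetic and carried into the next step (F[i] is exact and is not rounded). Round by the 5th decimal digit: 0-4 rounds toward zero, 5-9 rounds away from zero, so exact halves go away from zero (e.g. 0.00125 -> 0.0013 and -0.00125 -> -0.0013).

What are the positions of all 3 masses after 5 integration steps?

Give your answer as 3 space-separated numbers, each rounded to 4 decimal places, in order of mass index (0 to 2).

Step 0: x=[3.0000 10.0000 14.0000] v=[0.0000 0.0000 0.0000]
Step 1: x=[5.0000 8.5000 14.0000] v=[4.0000 -3.0000 0.0000]
Step 2: x=[6.2500 8.0000 13.2500] v=[2.5000 -1.0000 -1.5000]
Step 3: x=[5.2500 9.2500 11.8750] v=[-2.0000 2.5000 -2.7500]
Step 4: x=[3.6250 9.8125 11.1875] v=[-3.2500 1.1250 -1.3750]
Step 5: x=[3.2813 7.9688 11.8125] v=[-0.6875 -3.6875 1.2500]

Answer: 3.2813 7.9688 11.8125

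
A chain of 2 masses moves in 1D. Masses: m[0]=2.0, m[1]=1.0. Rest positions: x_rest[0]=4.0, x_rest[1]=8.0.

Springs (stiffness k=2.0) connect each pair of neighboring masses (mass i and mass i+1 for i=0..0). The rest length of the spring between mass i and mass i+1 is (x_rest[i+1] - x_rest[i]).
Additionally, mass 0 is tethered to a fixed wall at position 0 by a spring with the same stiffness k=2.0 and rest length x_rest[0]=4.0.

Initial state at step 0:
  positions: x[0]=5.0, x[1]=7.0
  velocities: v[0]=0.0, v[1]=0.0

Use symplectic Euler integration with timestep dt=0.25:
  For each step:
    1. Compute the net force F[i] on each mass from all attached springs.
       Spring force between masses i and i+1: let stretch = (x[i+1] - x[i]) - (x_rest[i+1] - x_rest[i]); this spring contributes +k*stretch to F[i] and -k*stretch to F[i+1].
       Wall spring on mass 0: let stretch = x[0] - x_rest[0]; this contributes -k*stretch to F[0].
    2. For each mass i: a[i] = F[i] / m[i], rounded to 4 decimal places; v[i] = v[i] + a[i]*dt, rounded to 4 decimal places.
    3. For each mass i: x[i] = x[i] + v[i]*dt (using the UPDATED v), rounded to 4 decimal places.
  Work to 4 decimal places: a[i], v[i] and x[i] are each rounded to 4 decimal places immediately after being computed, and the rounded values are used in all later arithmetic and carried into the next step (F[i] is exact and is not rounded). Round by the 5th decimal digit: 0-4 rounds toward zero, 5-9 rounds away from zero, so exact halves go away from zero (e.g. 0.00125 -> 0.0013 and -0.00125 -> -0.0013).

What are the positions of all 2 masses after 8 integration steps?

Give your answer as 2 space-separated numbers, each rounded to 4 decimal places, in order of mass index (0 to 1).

Step 0: x=[5.0000 7.0000] v=[0.0000 0.0000]
Step 1: x=[4.8125 7.2500] v=[-0.7500 1.0000]
Step 2: x=[4.4766 7.6953] v=[-1.3438 1.7813]
Step 3: x=[4.0620 8.2383] v=[-1.6583 2.1720]
Step 4: x=[3.6546 8.7593] v=[-1.6297 2.0839]
Step 5: x=[3.3378 9.1422] v=[-1.2672 1.5316]
Step 6: x=[3.1752 9.2996] v=[-0.6506 0.6294]
Step 7: x=[3.1969 9.1914] v=[0.0867 -0.4328]
Step 8: x=[3.3934 8.8339] v=[0.7861 -1.4301]

Answer: 3.3934 8.8339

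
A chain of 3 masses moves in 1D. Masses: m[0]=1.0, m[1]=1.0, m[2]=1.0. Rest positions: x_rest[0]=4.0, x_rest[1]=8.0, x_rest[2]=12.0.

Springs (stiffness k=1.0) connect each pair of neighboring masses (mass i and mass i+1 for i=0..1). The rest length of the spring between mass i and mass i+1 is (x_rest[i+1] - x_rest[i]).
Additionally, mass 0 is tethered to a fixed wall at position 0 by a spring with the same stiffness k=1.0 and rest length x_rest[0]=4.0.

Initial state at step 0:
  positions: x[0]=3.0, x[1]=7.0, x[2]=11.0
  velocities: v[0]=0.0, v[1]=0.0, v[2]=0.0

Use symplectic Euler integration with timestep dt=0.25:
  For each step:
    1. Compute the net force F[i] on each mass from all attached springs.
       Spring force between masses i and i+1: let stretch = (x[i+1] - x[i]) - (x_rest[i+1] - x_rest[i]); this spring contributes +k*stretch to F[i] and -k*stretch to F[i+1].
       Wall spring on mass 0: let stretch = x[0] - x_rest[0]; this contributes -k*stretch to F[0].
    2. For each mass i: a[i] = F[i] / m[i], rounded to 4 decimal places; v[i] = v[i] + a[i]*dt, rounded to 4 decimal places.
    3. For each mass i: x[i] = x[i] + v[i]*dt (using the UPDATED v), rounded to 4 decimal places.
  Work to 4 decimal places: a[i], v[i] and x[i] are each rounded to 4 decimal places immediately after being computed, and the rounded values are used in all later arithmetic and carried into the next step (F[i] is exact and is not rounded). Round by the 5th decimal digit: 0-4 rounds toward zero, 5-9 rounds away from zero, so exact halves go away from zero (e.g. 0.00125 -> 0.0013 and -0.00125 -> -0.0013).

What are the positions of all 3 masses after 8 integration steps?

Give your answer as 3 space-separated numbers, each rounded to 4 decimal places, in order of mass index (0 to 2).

Step 0: x=[3.0000 7.0000 11.0000] v=[0.0000 0.0000 0.0000]
Step 1: x=[3.0625 7.0000 11.0000] v=[0.2500 0.0000 0.0000]
Step 2: x=[3.1797 7.0039 11.0000] v=[0.4688 0.0156 0.0000]
Step 3: x=[3.3372 7.0186 11.0003] v=[0.6299 0.0586 0.0010]
Step 4: x=[3.5162 7.0520 11.0017] v=[0.7160 0.1337 0.0056]
Step 5: x=[3.6964 7.1113 11.0063] v=[0.7209 0.2372 0.0182]
Step 6: x=[3.8590 7.2006 11.0174] v=[0.6505 0.3572 0.0445]
Step 7: x=[3.9893 7.3196 11.0400] v=[0.5212 0.4760 0.0903]
Step 8: x=[4.0784 7.4630 11.0801] v=[0.3565 0.5735 0.1602]

Answer: 4.0784 7.4630 11.0801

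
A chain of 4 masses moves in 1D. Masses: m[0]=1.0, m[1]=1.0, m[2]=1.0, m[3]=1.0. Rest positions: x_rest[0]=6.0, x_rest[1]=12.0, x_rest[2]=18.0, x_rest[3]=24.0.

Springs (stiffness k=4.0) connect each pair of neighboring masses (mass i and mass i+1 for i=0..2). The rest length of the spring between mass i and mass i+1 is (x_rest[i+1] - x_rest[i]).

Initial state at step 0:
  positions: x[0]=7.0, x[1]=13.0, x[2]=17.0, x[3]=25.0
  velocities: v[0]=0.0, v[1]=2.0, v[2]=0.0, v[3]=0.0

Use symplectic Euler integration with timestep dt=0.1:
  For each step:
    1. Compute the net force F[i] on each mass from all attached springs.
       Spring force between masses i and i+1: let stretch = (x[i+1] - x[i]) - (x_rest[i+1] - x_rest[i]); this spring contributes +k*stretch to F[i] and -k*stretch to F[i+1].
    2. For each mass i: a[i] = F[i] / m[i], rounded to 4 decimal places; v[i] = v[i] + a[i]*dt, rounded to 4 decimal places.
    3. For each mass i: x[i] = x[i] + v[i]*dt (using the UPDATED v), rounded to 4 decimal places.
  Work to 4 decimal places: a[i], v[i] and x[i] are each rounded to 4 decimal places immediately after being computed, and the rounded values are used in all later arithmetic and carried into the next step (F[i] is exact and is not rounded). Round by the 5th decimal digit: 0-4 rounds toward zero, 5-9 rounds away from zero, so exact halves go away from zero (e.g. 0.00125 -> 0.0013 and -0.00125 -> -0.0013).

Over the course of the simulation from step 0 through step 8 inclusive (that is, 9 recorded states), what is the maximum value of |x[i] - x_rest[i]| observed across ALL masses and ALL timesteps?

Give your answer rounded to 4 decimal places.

Answer: 2.1131

Derivation:
Step 0: x=[7.0000 13.0000 17.0000 25.0000] v=[0.0000 2.0000 0.0000 0.0000]
Step 1: x=[7.0000 13.1200 17.1600 24.9200] v=[0.0000 1.2000 1.6000 -0.8000]
Step 2: x=[7.0048 13.1568 17.4688 24.7696] v=[0.0480 0.3680 3.0880 -1.5040]
Step 3: x=[7.0157 13.1200 17.8972 24.5672] v=[0.1088 -0.3680 4.2835 -2.0243]
Step 4: x=[7.0308 13.0301 18.4013 24.3380] v=[0.1505 -0.8988 5.0406 -2.2923]
Step 5: x=[7.0458 12.9151 18.9280 24.1113] v=[0.1502 -1.1500 5.2668 -2.2670]
Step 6: x=[7.0556 12.8058 19.4215 23.9173] v=[0.0979 -1.0926 4.9350 -1.9403]
Step 7: x=[7.0554 12.7312 19.8302 23.7834] v=[-0.0020 -0.7464 4.0870 -1.3386]
Step 8: x=[7.0422 12.7135 20.1131 23.7314] v=[-0.1317 -0.1771 2.8287 -0.5199]
Max displacement = 2.1131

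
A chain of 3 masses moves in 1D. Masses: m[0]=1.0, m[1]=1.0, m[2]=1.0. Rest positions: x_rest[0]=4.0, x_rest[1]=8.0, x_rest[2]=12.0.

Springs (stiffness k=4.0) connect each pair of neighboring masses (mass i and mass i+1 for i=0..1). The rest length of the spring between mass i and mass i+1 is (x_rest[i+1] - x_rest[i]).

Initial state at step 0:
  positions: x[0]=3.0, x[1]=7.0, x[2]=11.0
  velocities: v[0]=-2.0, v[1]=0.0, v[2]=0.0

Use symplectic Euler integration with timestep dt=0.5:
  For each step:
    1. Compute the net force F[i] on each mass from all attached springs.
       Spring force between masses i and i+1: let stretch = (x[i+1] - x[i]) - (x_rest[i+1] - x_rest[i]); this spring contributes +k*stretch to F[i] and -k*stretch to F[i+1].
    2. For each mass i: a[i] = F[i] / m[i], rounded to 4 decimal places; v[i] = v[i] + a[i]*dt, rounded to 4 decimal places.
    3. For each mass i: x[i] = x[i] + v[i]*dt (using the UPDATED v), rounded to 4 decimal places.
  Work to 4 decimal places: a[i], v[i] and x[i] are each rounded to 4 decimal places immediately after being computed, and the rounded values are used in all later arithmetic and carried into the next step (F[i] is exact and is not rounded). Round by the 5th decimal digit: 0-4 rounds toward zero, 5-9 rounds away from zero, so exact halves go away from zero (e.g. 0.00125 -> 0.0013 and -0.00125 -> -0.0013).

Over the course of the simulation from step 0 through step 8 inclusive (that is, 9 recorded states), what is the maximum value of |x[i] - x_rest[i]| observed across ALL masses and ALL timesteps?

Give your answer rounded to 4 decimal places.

Answer: 4.0000

Derivation:
Step 0: x=[3.0000 7.0000 11.0000] v=[-2.0000 0.0000 0.0000]
Step 1: x=[2.0000 7.0000 11.0000] v=[-2.0000 0.0000 0.0000]
Step 2: x=[2.0000 6.0000 11.0000] v=[0.0000 -2.0000 0.0000]
Step 3: x=[2.0000 6.0000 10.0000] v=[0.0000 0.0000 -2.0000]
Step 4: x=[2.0000 6.0000 9.0000] v=[0.0000 0.0000 -2.0000]
Step 5: x=[2.0000 5.0000 9.0000] v=[0.0000 -2.0000 0.0000]
Step 6: x=[1.0000 5.0000 9.0000] v=[-2.0000 0.0000 0.0000]
Step 7: x=[0.0000 5.0000 9.0000] v=[-2.0000 0.0000 0.0000]
Step 8: x=[0.0000 4.0000 9.0000] v=[0.0000 -2.0000 0.0000]
Max displacement = 4.0000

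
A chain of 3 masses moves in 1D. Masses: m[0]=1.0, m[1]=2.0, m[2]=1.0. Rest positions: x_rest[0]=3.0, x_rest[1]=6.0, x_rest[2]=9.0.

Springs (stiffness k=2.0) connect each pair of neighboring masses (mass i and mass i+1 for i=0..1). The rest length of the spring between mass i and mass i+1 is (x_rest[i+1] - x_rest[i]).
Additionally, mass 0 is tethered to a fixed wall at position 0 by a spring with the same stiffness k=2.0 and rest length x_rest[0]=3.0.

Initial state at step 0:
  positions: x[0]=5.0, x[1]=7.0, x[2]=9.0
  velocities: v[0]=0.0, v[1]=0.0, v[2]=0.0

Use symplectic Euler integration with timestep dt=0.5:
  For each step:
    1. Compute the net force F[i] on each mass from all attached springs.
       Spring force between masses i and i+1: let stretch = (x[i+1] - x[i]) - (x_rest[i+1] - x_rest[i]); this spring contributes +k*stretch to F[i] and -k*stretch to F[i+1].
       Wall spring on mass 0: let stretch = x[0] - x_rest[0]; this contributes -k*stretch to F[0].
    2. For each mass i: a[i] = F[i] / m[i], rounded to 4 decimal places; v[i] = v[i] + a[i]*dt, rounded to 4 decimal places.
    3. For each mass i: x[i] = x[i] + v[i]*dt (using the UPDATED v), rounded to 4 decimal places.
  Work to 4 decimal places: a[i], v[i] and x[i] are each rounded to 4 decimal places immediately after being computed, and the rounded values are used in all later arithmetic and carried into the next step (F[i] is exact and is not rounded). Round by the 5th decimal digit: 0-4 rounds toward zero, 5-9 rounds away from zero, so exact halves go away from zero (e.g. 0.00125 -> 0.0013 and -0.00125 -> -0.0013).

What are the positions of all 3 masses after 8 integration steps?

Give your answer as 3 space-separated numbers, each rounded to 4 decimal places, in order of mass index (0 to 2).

Answer: 2.3869 6.0343 7.4582

Derivation:
Step 0: x=[5.0000 7.0000 9.0000] v=[0.0000 0.0000 0.0000]
Step 1: x=[3.5000 7.0000 9.5000] v=[-3.0000 0.0000 1.0000]
Step 2: x=[2.0000 6.7500 10.2500] v=[-3.0000 -0.5000 1.5000]
Step 3: x=[1.8750 6.1875 10.7500] v=[-0.2500 -1.1250 1.0000]
Step 4: x=[2.9688 5.6875 10.4688] v=[2.1875 -1.0000 -0.5625]
Step 5: x=[3.9375 5.7032 9.2969] v=[1.9374 0.0313 -2.3438]
Step 6: x=[3.8203 6.1759 7.8282] v=[-0.2344 0.9453 -2.9375]
Step 7: x=[2.9708 6.4728 7.0333] v=[-1.6991 0.5937 -1.5898]
Step 8: x=[2.3869 6.0343 7.4582] v=[-1.1679 -0.8771 0.8497]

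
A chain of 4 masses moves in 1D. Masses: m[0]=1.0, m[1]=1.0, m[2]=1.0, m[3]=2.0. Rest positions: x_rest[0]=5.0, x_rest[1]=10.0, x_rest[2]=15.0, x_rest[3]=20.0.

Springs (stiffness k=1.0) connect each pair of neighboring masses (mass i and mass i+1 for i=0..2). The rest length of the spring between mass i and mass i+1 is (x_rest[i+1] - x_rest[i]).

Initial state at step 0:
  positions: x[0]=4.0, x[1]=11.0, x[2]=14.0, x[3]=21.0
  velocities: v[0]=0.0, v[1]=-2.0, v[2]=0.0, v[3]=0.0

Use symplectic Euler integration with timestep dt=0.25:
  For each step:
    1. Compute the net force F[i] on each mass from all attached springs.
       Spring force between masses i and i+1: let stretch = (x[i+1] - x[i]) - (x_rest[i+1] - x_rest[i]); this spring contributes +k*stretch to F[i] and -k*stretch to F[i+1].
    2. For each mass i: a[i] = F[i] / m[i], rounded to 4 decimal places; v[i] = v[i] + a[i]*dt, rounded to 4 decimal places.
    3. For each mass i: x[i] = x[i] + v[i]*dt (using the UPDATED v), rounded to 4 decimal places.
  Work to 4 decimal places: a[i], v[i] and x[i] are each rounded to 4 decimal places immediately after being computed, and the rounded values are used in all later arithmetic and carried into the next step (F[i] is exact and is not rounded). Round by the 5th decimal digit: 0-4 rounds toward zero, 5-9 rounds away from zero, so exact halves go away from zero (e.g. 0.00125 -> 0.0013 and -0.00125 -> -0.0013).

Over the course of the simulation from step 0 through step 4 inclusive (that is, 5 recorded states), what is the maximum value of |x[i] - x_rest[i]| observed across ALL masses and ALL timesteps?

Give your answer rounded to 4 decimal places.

Answer: 2.2006

Derivation:
Step 0: x=[4.0000 11.0000 14.0000 21.0000] v=[0.0000 -2.0000 0.0000 0.0000]
Step 1: x=[4.1250 10.2500 14.2500 20.9375] v=[0.5000 -3.0000 1.0000 -0.2500]
Step 2: x=[4.3203 9.3672 14.6680 20.8223] v=[0.7813 -3.5313 1.6719 -0.4610]
Step 3: x=[4.5186 8.5003 15.1393 20.6710] v=[0.7930 -3.4678 1.8853 -0.6053]
Step 4: x=[4.6532 7.7994 15.5414 20.5031] v=[0.5384 -2.8035 1.6085 -0.6718]
Max displacement = 2.2006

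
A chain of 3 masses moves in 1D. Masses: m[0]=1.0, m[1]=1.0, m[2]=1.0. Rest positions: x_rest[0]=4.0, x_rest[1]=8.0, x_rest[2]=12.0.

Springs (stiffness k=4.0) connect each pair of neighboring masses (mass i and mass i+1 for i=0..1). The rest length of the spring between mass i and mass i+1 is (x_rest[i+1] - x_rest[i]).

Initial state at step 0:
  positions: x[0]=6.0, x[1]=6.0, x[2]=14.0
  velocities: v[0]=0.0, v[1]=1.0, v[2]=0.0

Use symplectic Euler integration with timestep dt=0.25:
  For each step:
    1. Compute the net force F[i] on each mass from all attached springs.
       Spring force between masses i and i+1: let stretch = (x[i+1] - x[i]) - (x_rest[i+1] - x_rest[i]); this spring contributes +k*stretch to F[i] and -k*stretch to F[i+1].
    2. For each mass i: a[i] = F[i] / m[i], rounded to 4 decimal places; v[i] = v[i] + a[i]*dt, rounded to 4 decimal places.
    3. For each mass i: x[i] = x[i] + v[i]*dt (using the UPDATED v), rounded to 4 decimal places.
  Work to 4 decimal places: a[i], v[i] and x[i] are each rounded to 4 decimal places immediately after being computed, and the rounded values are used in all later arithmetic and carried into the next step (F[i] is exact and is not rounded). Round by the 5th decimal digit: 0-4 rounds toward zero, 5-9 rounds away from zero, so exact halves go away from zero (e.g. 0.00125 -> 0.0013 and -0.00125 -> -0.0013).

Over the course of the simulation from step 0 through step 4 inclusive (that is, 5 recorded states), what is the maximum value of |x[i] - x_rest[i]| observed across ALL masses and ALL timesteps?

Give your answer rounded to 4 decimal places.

Step 0: x=[6.0000 6.0000 14.0000] v=[0.0000 1.0000 0.0000]
Step 1: x=[5.0000 8.2500 13.0000] v=[-4.0000 9.0000 -4.0000]
Step 2: x=[3.8125 10.8750 11.8125] v=[-4.7500 10.5000 -4.7500]
Step 3: x=[3.3906 11.9688 11.3906] v=[-1.6875 4.3750 -1.6875]
Step 4: x=[4.1133 10.7735 12.1133] v=[2.8907 -4.7814 2.8907]
Max displacement = 3.9688

Answer: 3.9688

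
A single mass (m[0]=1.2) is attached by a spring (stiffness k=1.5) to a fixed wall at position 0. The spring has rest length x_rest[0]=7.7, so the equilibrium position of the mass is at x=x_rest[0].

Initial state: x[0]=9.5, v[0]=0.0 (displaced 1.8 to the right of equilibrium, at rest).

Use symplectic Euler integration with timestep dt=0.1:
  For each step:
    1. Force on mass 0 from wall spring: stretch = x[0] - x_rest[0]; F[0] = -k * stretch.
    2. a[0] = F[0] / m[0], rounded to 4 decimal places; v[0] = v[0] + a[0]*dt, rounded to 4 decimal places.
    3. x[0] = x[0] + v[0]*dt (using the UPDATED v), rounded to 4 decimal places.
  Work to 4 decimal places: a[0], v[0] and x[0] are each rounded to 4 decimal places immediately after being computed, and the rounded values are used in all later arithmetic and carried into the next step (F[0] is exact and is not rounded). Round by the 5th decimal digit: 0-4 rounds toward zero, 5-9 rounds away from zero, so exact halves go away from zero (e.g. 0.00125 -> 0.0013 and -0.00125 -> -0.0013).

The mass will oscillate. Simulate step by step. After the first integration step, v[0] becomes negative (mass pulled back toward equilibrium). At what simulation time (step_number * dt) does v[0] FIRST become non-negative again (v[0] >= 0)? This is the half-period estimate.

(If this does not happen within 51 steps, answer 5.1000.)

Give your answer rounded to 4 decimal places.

Answer: 2.9000

Derivation:
Step 0: x=[9.5000] v=[0.0000]
Step 1: x=[9.4775] v=[-0.2250]
Step 2: x=[9.4328] v=[-0.4472]
Step 3: x=[9.3664] v=[-0.6638]
Step 4: x=[9.2792] v=[-0.8721]
Step 5: x=[9.1723] v=[-1.0695]
Step 6: x=[9.0470] v=[-1.2535]
Step 7: x=[8.9048] v=[-1.4219]
Step 8: x=[8.7476] v=[-1.5725]
Step 9: x=[8.5773] v=[-1.7035]
Step 10: x=[8.3960] v=[-1.8132]
Step 11: x=[8.2060] v=[-1.9002]
Step 12: x=[8.0097] v=[-1.9635]
Step 13: x=[7.8095] v=[-2.0022]
Step 14: x=[7.6079] v=[-2.0159]
Step 15: x=[7.4075] v=[-2.0044]
Step 16: x=[7.2107] v=[-1.9678]
Step 17: x=[7.0200] v=[-1.9066]
Step 18: x=[6.8378] v=[-1.8216]
Step 19: x=[6.6664] v=[-1.7138]
Step 20: x=[6.5079] v=[-1.5846]
Step 21: x=[6.3643] v=[-1.4356]
Step 22: x=[6.2374] v=[-1.2686]
Step 23: x=[6.1288] v=[-1.0858]
Step 24: x=[6.0399] v=[-0.8894]
Step 25: x=[5.9717] v=[-0.6819]
Step 26: x=[5.9251] v=[-0.4659]
Step 27: x=[5.9007] v=[-0.2440]
Step 28: x=[5.8988] v=[-0.0191]
Step 29: x=[5.9194] v=[0.2061]
First v>=0 after going negative at step 29, time=2.9000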